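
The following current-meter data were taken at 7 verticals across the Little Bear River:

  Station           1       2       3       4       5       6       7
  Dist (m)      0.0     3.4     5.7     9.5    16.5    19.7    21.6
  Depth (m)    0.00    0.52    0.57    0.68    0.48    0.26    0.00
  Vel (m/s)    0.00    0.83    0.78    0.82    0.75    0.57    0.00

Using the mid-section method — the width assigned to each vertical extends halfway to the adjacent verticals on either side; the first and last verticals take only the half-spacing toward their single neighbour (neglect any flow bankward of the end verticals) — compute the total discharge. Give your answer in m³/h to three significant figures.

w_2 = (5.7 − 0.0)/2 = 2.85 m; q_2 = 0.83 × 0.52 × 2.85 = 1.230 m³/s
w_3 = (9.5 − 3.4)/2 = 3.05 m; q_3 = 0.78 × 0.57 × 3.05 = 1.356 m³/s
w_4 = (16.5 − 5.7)/2 = 5.4 m; q_4 = 0.82 × 0.68 × 5.4 = 3.011 m³/s
w_5 = (19.7 − 9.5)/2 = 5.1 m; q_5 = 0.75 × 0.48 × 5.1 = 1.836 m³/s
w_6 = (21.6 − 16.5)/2 = 2.55 m; q_6 = 0.57 × 0.26 × 2.55 = 0.3779 m³/s
Stations 1, 7 contribute zero (depth or velocity is 0).
Q = Σ qᵢ = 7.811 m³/s
= 7.811 × 3600 = 28120 m³/h

28100 m³/h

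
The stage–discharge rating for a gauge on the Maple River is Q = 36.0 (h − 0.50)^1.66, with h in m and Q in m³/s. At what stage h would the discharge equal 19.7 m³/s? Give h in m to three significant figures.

h − h₀ = (Q/C)^(1/b) = (19.7/36.0)^(1/1.66) = 0.6955 m
h = 0.50 + 0.6955 = 1.195 m

1.20 m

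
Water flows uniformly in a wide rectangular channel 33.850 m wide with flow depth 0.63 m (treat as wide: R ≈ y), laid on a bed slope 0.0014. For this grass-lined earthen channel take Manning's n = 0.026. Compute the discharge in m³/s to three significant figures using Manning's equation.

A = b·y = 33.850 × 0.63 = 21.33 m²
Wide channel: R ≈ y = 0.63 m
Q = (1/n)·A·R^(2/3)·S^(1/2) = (1/0.026) × 21.33 × 0.6300^(2/3) × 0.0014^(1/2) = 22.55 m³/s

22.6 m³/s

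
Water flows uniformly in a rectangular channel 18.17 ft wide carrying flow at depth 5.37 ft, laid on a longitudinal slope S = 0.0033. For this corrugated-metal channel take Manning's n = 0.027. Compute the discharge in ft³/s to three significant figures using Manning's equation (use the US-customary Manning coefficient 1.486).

694 ft³/s

A = b·y = 18.17 × 5.37 = 97.57 ft²
P = b + 2y = 18.17 + 2×5.37 = 28.91 ft
R = A/P = 97.57/28.91 = 3.375 ft
Q = (1.486/n)·A·R^(2/3)·S^(1/2) = (1.486/0.027) × 97.57 × 3.375^(2/3) × 0.0033^(1/2) = 694.1 ft³/s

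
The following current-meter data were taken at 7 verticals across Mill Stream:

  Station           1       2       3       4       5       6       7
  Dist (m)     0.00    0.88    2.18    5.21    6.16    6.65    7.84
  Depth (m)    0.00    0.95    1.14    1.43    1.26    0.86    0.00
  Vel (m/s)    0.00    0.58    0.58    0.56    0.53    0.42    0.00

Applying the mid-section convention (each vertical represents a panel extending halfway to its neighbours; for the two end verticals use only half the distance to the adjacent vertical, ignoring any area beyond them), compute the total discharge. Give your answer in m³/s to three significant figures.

4.41 m³/s

w_2 = (2.18 − 0.00)/2 = 1.09 m; q_2 = 0.58 × 0.95 × 1.09 = 0.6006 m³/s
w_3 = (5.21 − 0.88)/2 = 2.165 m; q_3 = 0.58 × 1.14 × 2.165 = 1.431 m³/s
w_4 = (6.16 − 2.18)/2 = 1.99 m; q_4 = 0.56 × 1.43 × 1.99 = 1.594 m³/s
w_5 = (6.65 − 5.21)/2 = 0.72 m; q_5 = 0.53 × 1.26 × 0.72 = 0.4808 m³/s
w_6 = (7.84 − 6.16)/2 = 0.84 m; q_6 = 0.42 × 0.86 × 0.84 = 0.3034 m³/s
Stations 1, 7 contribute zero (depth or velocity is 0).
Q = Σ qᵢ = 4.410 m³/s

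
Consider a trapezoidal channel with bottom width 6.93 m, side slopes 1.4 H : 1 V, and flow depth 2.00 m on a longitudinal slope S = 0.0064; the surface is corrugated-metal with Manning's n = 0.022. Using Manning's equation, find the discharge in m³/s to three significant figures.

A = (b + z·y)·y = (6.93 + 1.4×2.00)×2.00 = 19.46 m²
P = b + 2y√(1+z²) = 6.93 + 2×2.00×√(1+1.4²) = 13.81 m
R = A/P = 19.46/13.81 = 1.409 m
Q = (1/n)·A·R^(2/3)·S^(1/2) = (1/0.022) × 19.46 × 1.409^(2/3) × 0.0064^(1/2) = 88.93 m³/s

88.9 m³/s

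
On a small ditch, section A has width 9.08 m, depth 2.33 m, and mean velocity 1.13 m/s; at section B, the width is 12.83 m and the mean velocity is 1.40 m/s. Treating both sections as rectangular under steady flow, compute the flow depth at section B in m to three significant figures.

Q = A₁V₁ = (9.08×2.33) × 1.13 = 23.91 m³/s
d₂ = Q/(b₂ V₂) = 23.91/(12.83×1.40) = 1.331 m

1.33 m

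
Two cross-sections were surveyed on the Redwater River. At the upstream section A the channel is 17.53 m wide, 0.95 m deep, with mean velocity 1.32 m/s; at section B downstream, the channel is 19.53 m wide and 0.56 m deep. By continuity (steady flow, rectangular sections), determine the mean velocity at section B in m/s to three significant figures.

2.01 m/s

Q = A₁V₁ = (17.53×0.95) × 1.32 = 21.98 m³/s
A₂ = 19.53 × 0.56 = 10.94 m²
V₂ = Q/A₂ = 21.98/10.94 = 2.010 m/s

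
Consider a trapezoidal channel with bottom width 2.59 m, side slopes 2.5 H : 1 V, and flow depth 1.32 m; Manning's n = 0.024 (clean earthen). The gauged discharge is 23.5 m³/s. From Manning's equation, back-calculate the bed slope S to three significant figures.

A = (b + z·y)·y = (2.59 + 2.5×1.32)×1.32 = 7.775 m²
P = b + 2y√(1+z²) = 2.59 + 2×1.32×√(1+2.5²) = 9.698 m
R = A/P = 7.775/9.698 = 0.8017 m
S = (Q·n / (1·A·R^(2/3)))² = (23.5×0.024 / (1×7.775×0.8630))² = 0.007066

0.00707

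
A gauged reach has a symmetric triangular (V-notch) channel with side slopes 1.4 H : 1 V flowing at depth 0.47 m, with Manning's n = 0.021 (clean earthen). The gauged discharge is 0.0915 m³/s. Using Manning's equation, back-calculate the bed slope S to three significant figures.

0.000350

A = z·y² = 1.4×0.47² = 0.3093 m²
P = 2y√(1+z²) = 2×0.47×√(1+1.4²) = 1.617 m
R = A/P = 0.3093/1.617 = 0.1912 m
S = (Q·n / (1·A·R^(2/3)))² = (0.0915×0.021 / (1×0.3093×0.3319))² = 0.0003504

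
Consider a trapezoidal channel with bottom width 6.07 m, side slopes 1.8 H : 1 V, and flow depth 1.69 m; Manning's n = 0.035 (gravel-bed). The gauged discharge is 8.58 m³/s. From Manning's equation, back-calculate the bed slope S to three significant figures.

0.000304

A = (b + z·y)·y = (6.07 + 1.8×1.69)×1.69 = 15.40 m²
P = b + 2y√(1+z²) = 6.07 + 2×1.69×√(1+1.8²) = 13.03 m
R = A/P = 15.40/13.03 = 1.182 m
S = (Q·n / (1·A·R^(2/3)))² = (8.58×0.035 / (1×15.40×1.118))² = 0.0003043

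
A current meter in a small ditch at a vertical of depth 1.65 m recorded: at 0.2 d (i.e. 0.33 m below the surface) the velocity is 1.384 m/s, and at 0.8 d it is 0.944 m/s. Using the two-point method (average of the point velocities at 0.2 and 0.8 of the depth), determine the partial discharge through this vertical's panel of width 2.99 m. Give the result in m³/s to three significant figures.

v̄ = (1.384 + 0.944) / 2 = 1.164 m/s
q = v̄ × d × w = 1.164 × 1.65 × 2.99 = 5.743 m³/s

5.74 m³/s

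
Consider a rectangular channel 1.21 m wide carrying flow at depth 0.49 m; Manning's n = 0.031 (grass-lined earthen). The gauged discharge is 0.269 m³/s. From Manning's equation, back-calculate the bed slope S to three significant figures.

0.00113

A = b·y = 1.21 × 0.49 = 0.5929 m²
P = b + 2y = 1.21 + 2×0.49 = 2.190 m
R = A/P = 0.5929/2.190 = 0.2707 m
S = (Q·n / (1·A·R^(2/3)))² = (0.269×0.031 / (1×0.5929×0.4185))² = 0.001129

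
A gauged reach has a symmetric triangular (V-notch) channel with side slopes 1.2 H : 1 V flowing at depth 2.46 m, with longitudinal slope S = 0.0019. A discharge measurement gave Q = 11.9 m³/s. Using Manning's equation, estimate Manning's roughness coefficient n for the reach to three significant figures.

A = z·y² = 1.2×2.46² = 7.262 m²
P = 2y√(1+z²) = 2×2.46×√(1+1.2²) = 7.685 m
R = A/P = 7.262/7.685 = 0.9449 m
n = (1/Q)·A·R^(2/3)·S^(1/2) = (1/11.9) × 7.262 × 0.9629 × 0.04359 = 0.02561

0.0256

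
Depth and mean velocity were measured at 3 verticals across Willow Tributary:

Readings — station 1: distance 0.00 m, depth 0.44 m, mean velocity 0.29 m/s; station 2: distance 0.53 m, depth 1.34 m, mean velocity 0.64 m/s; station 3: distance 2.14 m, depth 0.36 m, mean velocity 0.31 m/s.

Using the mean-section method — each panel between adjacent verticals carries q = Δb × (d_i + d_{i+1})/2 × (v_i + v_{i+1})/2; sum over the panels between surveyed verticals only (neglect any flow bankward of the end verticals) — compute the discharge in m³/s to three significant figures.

Panel 1-2: Δb = 0.53 m, d̄ = (0.44+1.34)/2 = 0.89, v̄ = (0.29+0.64)/2 = 0.465 → q = 0.53×0.89×0.465 = 0.2193 m³/s
Panel 2-3: Δb = 1.61 m, d̄ = (1.34+0.36)/2 = 0.85, v̄ = (0.64+0.31)/2 = 0.475 → q = 1.61×0.85×0.475 = 0.6500 m³/s
Q = Σ q = 0.8694 m³/s

0.869 m³/s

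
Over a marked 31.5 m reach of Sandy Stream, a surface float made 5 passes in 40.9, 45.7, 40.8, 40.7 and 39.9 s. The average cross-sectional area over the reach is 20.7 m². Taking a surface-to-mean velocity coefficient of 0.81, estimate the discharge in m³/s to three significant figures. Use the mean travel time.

12.7 m³/s

t̄ = (40.9 + 45.7 + 40.8 + 40.7 + 39.9) / 5 = 41.6 s
v_surface = L / t̄ = 31.5 / 41.6 = 0.7572 m/s
v_mean = 0.81 × 0.7572 = 0.6133 m/s
Q = A × v_mean = 20.7 × 0.6133 = 12.70 m³/s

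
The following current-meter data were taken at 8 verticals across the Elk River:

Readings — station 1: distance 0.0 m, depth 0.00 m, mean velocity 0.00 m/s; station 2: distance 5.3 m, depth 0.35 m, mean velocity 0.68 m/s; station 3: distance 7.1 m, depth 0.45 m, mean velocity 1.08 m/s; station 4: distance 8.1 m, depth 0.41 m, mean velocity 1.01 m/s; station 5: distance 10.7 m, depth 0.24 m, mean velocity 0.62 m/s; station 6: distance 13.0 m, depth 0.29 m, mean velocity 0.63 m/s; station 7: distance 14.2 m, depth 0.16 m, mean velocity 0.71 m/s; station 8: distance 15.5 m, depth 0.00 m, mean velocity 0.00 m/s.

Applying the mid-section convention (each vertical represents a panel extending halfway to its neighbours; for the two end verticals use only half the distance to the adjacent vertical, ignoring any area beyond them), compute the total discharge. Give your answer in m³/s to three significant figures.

3.10 m³/s

w_2 = (7.1 − 0.0)/2 = 3.55 m; q_2 = 0.68 × 0.35 × 3.55 = 0.8449 m³/s
w_3 = (8.1 − 5.3)/2 = 1.4 m; q_3 = 1.08 × 0.45 × 1.4 = 0.6804 m³/s
w_4 = (10.7 − 7.1)/2 = 1.8 m; q_4 = 1.01 × 0.41 × 1.8 = 0.7454 m³/s
w_5 = (13.0 − 8.1)/2 = 2.45 m; q_5 = 0.62 × 0.24 × 2.45 = 0.3646 m³/s
w_6 = (14.2 − 10.7)/2 = 1.75 m; q_6 = 0.63 × 0.29 × 1.75 = 0.3197 m³/s
w_7 = (15.5 − 13.0)/2 = 1.25 m; q_7 = 0.71 × 0.16 × 1.25 = 0.1420 m³/s
Stations 1, 8 contribute zero (depth or velocity is 0).
Q = Σ qᵢ = 3.097 m³/s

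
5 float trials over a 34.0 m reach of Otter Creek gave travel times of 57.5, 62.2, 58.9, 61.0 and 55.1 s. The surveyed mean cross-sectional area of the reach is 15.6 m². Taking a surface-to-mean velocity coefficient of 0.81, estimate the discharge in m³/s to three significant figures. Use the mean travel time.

t̄ = (57.5 + 62.2 + 58.9 + 61.0 + 55.1) / 5 = 58.94 s
v_surface = L / t̄ = 34.0 / 58.94 = 0.5769 m/s
v_mean = 0.81 × 0.5769 = 0.4673 m/s
Q = A × v_mean = 15.6 × 0.4673 = 7.289 m³/s

7.29 m³/s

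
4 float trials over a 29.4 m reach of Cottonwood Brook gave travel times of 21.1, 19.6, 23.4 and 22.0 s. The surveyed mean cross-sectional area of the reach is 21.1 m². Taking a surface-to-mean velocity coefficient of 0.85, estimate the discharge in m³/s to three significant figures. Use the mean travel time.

24.5 m³/s

t̄ = (21.1 + 19.6 + 23.4 + 22.0) / 4 = 21.525 s
v_surface = L / t̄ = 29.4 / 21.525 = 1.366 m/s
v_mean = 0.85 × 1.366 = 1.161 m/s
Q = A × v_mean = 21.1 × 1.161 = 24.50 m³/s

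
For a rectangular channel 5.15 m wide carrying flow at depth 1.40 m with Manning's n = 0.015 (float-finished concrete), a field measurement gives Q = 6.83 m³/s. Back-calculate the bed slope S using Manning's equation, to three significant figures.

A = b·y = 5.15 × 1.40 = 7.210 m²
P = b + 2y = 5.15 + 2×1.40 = 7.950 m
R = A/P = 7.210/7.950 = 0.9069 m
S = (Q·n / (1·A·R^(2/3)))² = (6.83×0.015 / (1×7.210×0.9369))² = 0.0002300

0.000230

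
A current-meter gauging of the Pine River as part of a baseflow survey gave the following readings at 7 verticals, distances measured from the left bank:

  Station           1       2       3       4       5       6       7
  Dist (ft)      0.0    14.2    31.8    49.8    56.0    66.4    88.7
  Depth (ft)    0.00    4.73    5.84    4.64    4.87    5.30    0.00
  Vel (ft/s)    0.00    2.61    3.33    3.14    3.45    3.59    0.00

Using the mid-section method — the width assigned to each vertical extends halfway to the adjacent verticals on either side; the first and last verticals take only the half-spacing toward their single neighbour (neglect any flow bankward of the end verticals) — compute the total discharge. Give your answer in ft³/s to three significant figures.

1170 ft³/s

w_2 = (31.8 − 0.0)/2 = 15.9 ft; q_2 = 2.61 × 4.73 × 15.9 = 196.3 ft³/s
w_3 = (49.8 − 14.2)/2 = 17.8 ft; q_3 = 3.33 × 5.84 × 17.8 = 346.2 ft³/s
w_4 = (56.0 − 31.8)/2 = 12.1 ft; q_4 = 3.14 × 4.64 × 12.1 = 176.3 ft³/s
w_5 = (66.4 − 49.8)/2 = 8.3 ft; q_5 = 3.45 × 4.87 × 8.3 = 139.5 ft³/s
w_6 = (88.7 − 56.0)/2 = 16.35 ft; q_6 = 3.59 × 5.30 × 16.35 = 311.1 ft³/s
Stations 1, 7 contribute zero (depth or velocity is 0).
Q = Σ qᵢ = 1169 ft³/s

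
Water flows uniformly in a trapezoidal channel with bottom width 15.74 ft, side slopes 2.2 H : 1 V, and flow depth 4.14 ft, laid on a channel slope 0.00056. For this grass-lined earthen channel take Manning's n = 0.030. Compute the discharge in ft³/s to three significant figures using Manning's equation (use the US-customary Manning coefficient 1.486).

244 ft³/s

A = (b + z·y)·y = (15.74 + 2.2×4.14)×4.14 = 102.9 ft²
P = b + 2y√(1+z²) = 15.74 + 2×4.14×√(1+2.2²) = 35.75 ft
R = A/P = 102.9/35.75 = 2.878 ft
Q = (1.486/n)·A·R^(2/3)·S^(1/2) = (1.486/0.030) × 102.9 × 2.878^(2/3) × 0.00056^(1/2) = 243.9 ft³/s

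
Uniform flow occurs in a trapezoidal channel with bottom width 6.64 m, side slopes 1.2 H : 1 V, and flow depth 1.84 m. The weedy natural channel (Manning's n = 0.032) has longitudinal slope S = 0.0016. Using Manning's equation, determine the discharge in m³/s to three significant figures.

24.4 m³/s

A = (b + z·y)·y = (6.64 + 1.2×1.84)×1.84 = 16.28 m²
P = b + 2y√(1+z²) = 6.64 + 2×1.84×√(1+1.2²) = 12.39 m
R = A/P = 16.28/12.39 = 1.314 m
Q = (1/n)·A·R^(2/3)·S^(1/2) = (1/0.032) × 16.28 × 1.314^(2/3) × 0.0016^(1/2) = 24.42 m³/s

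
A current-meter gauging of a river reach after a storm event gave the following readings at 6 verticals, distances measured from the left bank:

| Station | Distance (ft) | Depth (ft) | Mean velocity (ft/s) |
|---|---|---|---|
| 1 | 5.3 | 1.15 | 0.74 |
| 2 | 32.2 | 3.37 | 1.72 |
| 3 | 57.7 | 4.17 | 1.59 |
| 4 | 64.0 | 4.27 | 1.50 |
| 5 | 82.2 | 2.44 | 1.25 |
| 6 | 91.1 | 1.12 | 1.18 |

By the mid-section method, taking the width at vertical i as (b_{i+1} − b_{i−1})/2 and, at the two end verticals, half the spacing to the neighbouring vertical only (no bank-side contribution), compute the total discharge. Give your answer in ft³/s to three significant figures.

394 ft³/s

w_1 = (32.2 − 5.3)/2 = 13.45 ft; q_1 = 0.74 × 1.15 × 13.45 = 11.45 ft³/s
w_2 = (57.7 − 5.3)/2 = 26.2 ft; q_2 = 1.72 × 3.37 × 26.2 = 151.9 ft³/s
w_3 = (64.0 − 32.2)/2 = 15.9 ft; q_3 = 1.59 × 4.17 × 15.9 = 105.4 ft³/s
w_4 = (82.2 − 57.7)/2 = 12.25 ft; q_4 = 1.50 × 4.27 × 12.25 = 78.46 ft³/s
w_5 = (91.1 − 64.0)/2 = 13.55 ft; q_5 = 1.25 × 2.44 × 13.55 = 41.33 ft³/s
w_6 = (91.1 − 82.2)/2 = 4.45 ft; q_6 = 1.18 × 1.12 × 4.45 = 5.881 ft³/s
Q = Σ qᵢ = 394.4 ft³/s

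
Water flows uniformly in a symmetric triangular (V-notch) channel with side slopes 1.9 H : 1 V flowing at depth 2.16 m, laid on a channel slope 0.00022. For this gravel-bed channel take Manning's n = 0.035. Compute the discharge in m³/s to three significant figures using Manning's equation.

A = z·y² = 1.9×2.16² = 8.865 m²
P = 2y√(1+z²) = 2×2.16×√(1+1.9²) = 9.275 m
R = A/P = 8.865/9.275 = 0.9557 m
Q = (1/n)·A·R^(2/3)·S^(1/2) = (1/0.035) × 8.865 × 0.9557^(2/3) × 0.00022^(1/2) = 3.645 m³/s

3.64 m³/s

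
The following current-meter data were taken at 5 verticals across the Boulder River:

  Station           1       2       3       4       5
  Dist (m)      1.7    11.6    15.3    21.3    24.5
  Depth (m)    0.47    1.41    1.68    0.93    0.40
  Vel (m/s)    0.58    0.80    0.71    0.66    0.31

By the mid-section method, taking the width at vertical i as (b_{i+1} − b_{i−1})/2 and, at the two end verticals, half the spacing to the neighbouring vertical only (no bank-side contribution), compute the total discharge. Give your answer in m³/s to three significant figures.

17.8 m³/s

w_1 = (11.6 − 1.7)/2 = 4.95 m; q_1 = 0.58 × 0.47 × 4.95 = 1.349 m³/s
w_2 = (15.3 − 1.7)/2 = 6.8 m; q_2 = 0.80 × 1.41 × 6.8 = 7.670 m³/s
w_3 = (21.3 − 11.6)/2 = 4.85 m; q_3 = 0.71 × 1.68 × 4.85 = 5.785 m³/s
w_4 = (24.5 − 15.3)/2 = 4.6 m; q_4 = 0.66 × 0.93 × 4.6 = 2.823 m³/s
w_5 = (24.5 − 21.3)/2 = 1.6 m; q_5 = 0.31 × 0.40 × 1.6 = 0.1984 m³/s
Q = Σ qᵢ = 17.83 m³/s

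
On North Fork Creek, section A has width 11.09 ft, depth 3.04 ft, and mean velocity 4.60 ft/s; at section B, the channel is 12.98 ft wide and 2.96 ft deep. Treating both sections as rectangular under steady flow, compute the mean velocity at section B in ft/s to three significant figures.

Q = A₁V₁ = (11.09×3.04) × 4.60 = 155.1 ft³/s
A₂ = 12.98 × 2.96 = 38.42 ft²
V₂ = Q/A₂ = 155.1/38.42 = 4.036 ft/s

4.04 ft/s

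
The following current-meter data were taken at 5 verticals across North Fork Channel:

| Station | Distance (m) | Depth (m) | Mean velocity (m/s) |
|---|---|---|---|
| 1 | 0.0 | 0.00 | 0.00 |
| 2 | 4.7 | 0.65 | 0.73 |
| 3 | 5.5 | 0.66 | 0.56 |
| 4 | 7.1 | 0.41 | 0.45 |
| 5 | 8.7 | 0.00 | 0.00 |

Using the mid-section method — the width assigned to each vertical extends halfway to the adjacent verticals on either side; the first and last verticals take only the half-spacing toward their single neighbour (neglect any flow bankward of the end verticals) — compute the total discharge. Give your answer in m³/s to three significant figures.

2.04 m³/s

w_2 = (5.5 − 0.0)/2 = 2.75 m; q_2 = 0.73 × 0.65 × 2.75 = 1.305 m³/s
w_3 = (7.1 − 4.7)/2 = 1.2 m; q_3 = 0.56 × 0.66 × 1.2 = 0.4435 m³/s
w_4 = (8.7 − 5.5)/2 = 1.6 m; q_4 = 0.45 × 0.41 × 1.6 = 0.2952 m³/s
Stations 1, 5 contribute zero (depth or velocity is 0).
Q = Σ qᵢ = 2.044 m³/s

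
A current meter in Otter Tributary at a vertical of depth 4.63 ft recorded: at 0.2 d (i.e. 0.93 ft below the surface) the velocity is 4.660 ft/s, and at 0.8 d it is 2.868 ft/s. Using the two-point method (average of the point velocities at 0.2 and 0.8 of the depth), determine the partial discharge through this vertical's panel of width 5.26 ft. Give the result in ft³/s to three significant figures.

v̄ = (4.660 + 2.868) / 2 = 3.764 ft/s
q = v̄ × d × w = 3.764 × 4.63 × 5.26 = 91.67 ft³/s

91.7 ft³/s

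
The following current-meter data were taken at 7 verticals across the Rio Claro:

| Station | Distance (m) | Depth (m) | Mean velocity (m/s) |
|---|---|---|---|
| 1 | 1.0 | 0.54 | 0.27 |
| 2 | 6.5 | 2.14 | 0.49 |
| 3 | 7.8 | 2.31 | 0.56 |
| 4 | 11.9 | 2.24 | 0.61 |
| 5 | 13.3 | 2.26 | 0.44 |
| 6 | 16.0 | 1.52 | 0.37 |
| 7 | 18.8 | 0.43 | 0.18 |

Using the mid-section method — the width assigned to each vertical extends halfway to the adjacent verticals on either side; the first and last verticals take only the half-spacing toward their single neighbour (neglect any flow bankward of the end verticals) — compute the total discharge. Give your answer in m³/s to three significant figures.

14.9 m³/s

w_1 = (6.5 − 1.0)/2 = 2.75 m; q_1 = 0.27 × 0.54 × 2.75 = 0.4010 m³/s
w_2 = (7.8 − 1.0)/2 = 3.4 m; q_2 = 0.49 × 2.14 × 3.4 = 3.565 m³/s
w_3 = (11.9 − 6.5)/2 = 2.7 m; q_3 = 0.56 × 2.31 × 2.7 = 3.493 m³/s
w_4 = (13.3 − 7.8)/2 = 2.75 m; q_4 = 0.61 × 2.24 × 2.75 = 3.758 m³/s
w_5 = (16.0 − 11.9)/2 = 2.05 m; q_5 = 0.44 × 2.26 × 2.05 = 2.039 m³/s
w_6 = (18.8 − 13.3)/2 = 2.75 m; q_6 = 0.37 × 1.52 × 2.75 = 1.547 m³/s
w_7 = (18.8 − 16.0)/2 = 1.4 m; q_7 = 0.18 × 0.43 × 1.4 = 0.1084 m³/s
Q = Σ qᵢ = 14.91 m³/s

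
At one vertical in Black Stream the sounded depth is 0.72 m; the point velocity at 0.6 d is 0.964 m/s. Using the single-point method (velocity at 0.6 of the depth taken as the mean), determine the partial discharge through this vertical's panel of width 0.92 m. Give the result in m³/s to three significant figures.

v̄ = v₀.₆ = 0.964 m/s
q = v̄ × d × w = 0.9640 × 0.72 × 0.92 = 0.6386 m³/s

0.639 m³/s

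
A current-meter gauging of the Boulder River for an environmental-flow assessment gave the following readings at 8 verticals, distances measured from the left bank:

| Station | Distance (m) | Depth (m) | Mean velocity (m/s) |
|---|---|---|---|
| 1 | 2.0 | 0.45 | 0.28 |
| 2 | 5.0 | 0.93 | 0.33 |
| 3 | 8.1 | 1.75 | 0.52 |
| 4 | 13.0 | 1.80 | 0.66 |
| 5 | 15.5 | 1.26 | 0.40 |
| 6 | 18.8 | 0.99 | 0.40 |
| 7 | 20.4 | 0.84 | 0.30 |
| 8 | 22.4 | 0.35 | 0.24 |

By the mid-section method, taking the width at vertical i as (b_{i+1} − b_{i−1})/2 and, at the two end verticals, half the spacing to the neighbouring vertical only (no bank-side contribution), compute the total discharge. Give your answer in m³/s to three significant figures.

w_1 = (5.0 − 2.0)/2 = 1.5 m; q_1 = 0.28 × 0.45 × 1.5 = 0.1890 m³/s
w_2 = (8.1 − 2.0)/2 = 3.05 m; q_2 = 0.33 × 0.93 × 3.05 = 0.9360 m³/s
w_3 = (13.0 − 5.0)/2 = 4 m; q_3 = 0.52 × 1.75 × 4 = 3.640 m³/s
w_4 = (15.5 − 8.1)/2 = 3.7 m; q_4 = 0.66 × 1.80 × 3.7 = 4.396 m³/s
w_5 = (18.8 − 13.0)/2 = 2.9 m; q_5 = 0.40 × 1.26 × 2.9 = 1.462 m³/s
w_6 = (20.4 − 15.5)/2 = 2.45 m; q_6 = 0.40 × 0.99 × 2.45 = 0.9702 m³/s
w_7 = (22.4 − 18.8)/2 = 1.8 m; q_7 = 0.30 × 0.84 × 1.8 = 0.4536 m³/s
w_8 = (22.4 − 20.4)/2 = 1 m; q_8 = 0.24 × 0.35 × 1 = 0.08400 m³/s
Q = Σ qᵢ = 12.13 m³/s

12.1 m³/s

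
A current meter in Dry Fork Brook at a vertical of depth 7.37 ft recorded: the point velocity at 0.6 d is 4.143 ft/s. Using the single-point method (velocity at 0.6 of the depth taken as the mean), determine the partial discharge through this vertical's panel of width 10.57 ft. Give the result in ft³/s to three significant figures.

323 ft³/s

v̄ = v₀.₆ = 4.143 ft/s
q = v̄ × d × w = 4.143 × 7.37 × 10.57 = 322.7 ft³/s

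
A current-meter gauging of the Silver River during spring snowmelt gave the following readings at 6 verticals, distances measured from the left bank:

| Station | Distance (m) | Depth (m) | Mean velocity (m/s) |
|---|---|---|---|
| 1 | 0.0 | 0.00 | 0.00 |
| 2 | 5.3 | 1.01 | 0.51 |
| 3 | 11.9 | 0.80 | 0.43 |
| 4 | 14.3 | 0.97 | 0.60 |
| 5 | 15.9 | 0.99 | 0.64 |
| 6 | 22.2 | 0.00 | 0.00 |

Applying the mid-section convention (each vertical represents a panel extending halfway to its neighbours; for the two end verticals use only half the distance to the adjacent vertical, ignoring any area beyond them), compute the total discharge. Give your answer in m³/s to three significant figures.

w_2 = (11.9 − 0.0)/2 = 5.95 m; q_2 = 0.51 × 1.01 × 5.95 = 3.065 m³/s
w_3 = (14.3 − 5.3)/2 = 4.5 m; q_3 = 0.43 × 0.80 × 4.5 = 1.548 m³/s
w_4 = (15.9 − 11.9)/2 = 2 m; q_4 = 0.60 × 0.97 × 2 = 1.164 m³/s
w_5 = (22.2 − 14.3)/2 = 3.95 m; q_5 = 0.64 × 0.99 × 3.95 = 2.503 m³/s
Stations 1, 6 contribute zero (depth or velocity is 0).
Q = Σ qᵢ = 8.280 m³/s

8.28 m³/s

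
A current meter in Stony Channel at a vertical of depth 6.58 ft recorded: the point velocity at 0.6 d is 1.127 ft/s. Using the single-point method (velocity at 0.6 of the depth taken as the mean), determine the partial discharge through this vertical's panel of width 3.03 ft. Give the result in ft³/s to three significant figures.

v̄ = v₀.₆ = 1.127 ft/s
q = v̄ × d × w = 1.127 × 6.58 × 3.03 = 22.47 ft³/s

22.5 ft³/s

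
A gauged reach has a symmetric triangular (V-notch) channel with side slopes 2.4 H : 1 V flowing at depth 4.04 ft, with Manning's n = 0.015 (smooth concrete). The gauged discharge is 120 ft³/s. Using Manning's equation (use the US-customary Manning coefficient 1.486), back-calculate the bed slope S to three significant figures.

0.000417

A = z·y² = 2.4×4.04² = 39.17 ft²
P = 2y√(1+z²) = 2×4.04×√(1+2.4²) = 21.01 ft
R = A/P = 39.17/21.01 = 1.865 ft
S = (Q·n / (1.486·A·R^(2/3)))² = (120×0.015 / (1.486×39.17×1.515))² = 0.0004167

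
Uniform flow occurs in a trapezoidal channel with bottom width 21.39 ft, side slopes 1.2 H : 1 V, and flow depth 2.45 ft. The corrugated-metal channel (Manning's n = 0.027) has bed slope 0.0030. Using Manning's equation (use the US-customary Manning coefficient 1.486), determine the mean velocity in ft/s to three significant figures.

A = (b + z·y)·y = (21.39 + 1.2×2.45)×2.45 = 59.61 ft²
P = b + 2y√(1+z²) = 21.39 + 2×2.45×√(1+1.2²) = 29.04 ft
R = A/P = 59.61/29.04 = 2.052 ft
Q = (1.486/n)·A·R^(2/3)·S^(1/2) = (1.486/0.027) × 59.61 × 2.052^(2/3) × 0.0030^(1/2) = 290.2 ft³/s
V = Q/A = 290.2/59.61 = 4.868 ft/s

4.87 ft/s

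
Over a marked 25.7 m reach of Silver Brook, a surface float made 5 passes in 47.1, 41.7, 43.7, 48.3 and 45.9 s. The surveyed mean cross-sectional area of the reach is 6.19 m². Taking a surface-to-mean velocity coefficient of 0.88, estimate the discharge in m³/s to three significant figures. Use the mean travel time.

3.09 m³/s

t̄ = (47.1 + 41.7 + 43.7 + 48.3 + 45.9) / 5 = 45.34 s
v_surface = L / t̄ = 25.7 / 45.34 = 0.5668 m/s
v_mean = 0.88 × 0.5668 = 0.4988 m/s
Q = A × v_mean = 6.19 × 0.4988 = 3.088 m³/s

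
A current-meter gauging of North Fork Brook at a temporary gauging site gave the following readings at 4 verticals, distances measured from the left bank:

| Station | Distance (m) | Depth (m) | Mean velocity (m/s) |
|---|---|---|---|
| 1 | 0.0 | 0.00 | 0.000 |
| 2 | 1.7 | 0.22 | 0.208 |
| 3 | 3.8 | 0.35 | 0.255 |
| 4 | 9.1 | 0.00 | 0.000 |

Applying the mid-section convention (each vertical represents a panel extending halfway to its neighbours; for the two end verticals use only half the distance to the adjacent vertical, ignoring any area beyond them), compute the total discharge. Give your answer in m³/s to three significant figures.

w_2 = (3.8 − 0.0)/2 = 1.9 m; q_2 = 0.208 × 0.22 × 1.9 = 0.08694 m³/s
w_3 = (9.1 − 1.7)/2 = 3.7 m; q_3 = 0.255 × 0.35 × 3.7 = 0.3302 m³/s
Stations 1, 4 contribute zero (depth or velocity is 0).
Q = Σ qᵢ = 0.4172 m³/s

0.417 m³/s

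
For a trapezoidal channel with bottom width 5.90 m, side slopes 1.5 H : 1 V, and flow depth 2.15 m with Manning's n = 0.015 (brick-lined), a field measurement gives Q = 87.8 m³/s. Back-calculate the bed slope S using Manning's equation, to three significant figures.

0.00278

A = (b + z·y)·y = (5.90 + 1.5×2.15)×2.15 = 19.62 m²
P = b + 2y√(1+z²) = 5.90 + 2×2.15×√(1+1.5²) = 13.65 m
R = A/P = 19.62/13.65 = 1.437 m
S = (Q·n / (1·A·R^(2/3)))² = (87.8×0.015 / (1×19.62×1.273))² = 0.002779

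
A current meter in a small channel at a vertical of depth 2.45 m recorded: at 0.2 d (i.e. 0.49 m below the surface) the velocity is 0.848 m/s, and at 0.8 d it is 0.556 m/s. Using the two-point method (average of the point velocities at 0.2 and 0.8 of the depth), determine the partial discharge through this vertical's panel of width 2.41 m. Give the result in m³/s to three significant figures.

4.14 m³/s

v̄ = (0.848 + 0.556) / 2 = 0.7020 m/s
q = v̄ × d × w = 0.7020 × 2.45 × 2.41 = 4.145 m³/s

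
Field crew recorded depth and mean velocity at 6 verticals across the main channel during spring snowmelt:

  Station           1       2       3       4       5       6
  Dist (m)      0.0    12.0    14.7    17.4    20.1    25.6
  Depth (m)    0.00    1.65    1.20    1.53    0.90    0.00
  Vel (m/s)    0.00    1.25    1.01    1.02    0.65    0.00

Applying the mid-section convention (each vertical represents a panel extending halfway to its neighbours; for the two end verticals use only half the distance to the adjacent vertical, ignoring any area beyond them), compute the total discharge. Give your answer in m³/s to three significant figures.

25.0 m³/s

w_2 = (14.7 − 0.0)/2 = 7.35 m; q_2 = 1.25 × 1.65 × 7.35 = 15.16 m³/s
w_3 = (17.4 − 12.0)/2 = 2.7 m; q_3 = 1.01 × 1.20 × 2.7 = 3.272 m³/s
w_4 = (20.1 − 14.7)/2 = 2.7 m; q_4 = 1.02 × 1.53 × 2.7 = 4.214 m³/s
w_5 = (25.6 − 17.4)/2 = 4.1 m; q_5 = 0.65 × 0.90 × 4.1 = 2.399 m³/s
Stations 1, 6 contribute zero (depth or velocity is 0).
Q = Σ qᵢ = 25.04 m³/s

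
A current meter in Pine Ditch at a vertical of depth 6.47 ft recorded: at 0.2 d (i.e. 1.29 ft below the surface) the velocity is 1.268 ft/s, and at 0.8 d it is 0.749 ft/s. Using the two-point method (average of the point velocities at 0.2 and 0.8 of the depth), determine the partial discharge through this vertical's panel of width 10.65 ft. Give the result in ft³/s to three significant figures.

69.5 ft³/s

v̄ = (1.268 + 0.749) / 2 = 1.009 ft/s
q = v̄ × d × w = 1.009 × 6.47 × 10.65 = 69.49 ft³/s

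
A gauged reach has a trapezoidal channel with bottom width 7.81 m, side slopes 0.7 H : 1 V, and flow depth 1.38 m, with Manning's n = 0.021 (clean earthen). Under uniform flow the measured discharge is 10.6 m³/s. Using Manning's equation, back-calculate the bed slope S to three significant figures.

0.000304

A = (b + z·y)·y = (7.81 + 0.7×1.38)×1.38 = 12.11 m²
P = b + 2y√(1+z²) = 7.81 + 2×1.38×√(1+0.7²) = 11.18 m
R = A/P = 12.11/11.18 = 1.083 m
S = (Q·n / (1·A·R^(2/3)))² = (10.6×0.021 / (1×12.11×1.055))² = 0.0003036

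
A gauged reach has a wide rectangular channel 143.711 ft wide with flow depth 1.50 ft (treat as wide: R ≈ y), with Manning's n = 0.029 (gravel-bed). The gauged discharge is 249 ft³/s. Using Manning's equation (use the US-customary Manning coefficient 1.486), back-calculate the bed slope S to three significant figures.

0.000296

A = b·y = 143.711 × 1.50 = 215.6 ft²
Wide channel: R ≈ y = 1.50 ft
S = (Q·n / (1.486·A·R^(2/3)))² = (249×0.029 / (1.486×215.6×1.310))² = 0.0002959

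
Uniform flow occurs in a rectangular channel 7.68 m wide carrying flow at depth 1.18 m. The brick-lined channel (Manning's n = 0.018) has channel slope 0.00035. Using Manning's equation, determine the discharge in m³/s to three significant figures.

8.80 m³/s

A = b·y = 7.68 × 1.18 = 9.062 m²
P = b + 2y = 7.68 + 2×1.18 = 10.04 m
R = A/P = 9.062/10.04 = 0.9026 m
Q = (1/n)·A·R^(2/3)·S^(1/2) = (1/0.018) × 9.062 × 0.9026^(2/3) × 0.00035^(1/2) = 8.797 m³/s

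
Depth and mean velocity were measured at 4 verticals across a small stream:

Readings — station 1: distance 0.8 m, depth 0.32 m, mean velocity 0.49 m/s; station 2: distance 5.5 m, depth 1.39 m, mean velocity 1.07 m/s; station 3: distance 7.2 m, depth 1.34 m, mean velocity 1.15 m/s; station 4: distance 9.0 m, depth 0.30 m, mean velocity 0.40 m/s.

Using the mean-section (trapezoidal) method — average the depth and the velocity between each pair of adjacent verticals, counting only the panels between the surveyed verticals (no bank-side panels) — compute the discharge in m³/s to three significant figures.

6.85 m³/s

Panel 1-2: Δb = 4.7 m, d̄ = (0.32+1.39)/2 = 0.855, v̄ = (0.49+1.07)/2 = 0.78 → q = 4.7×0.855×0.78 = 3.134 m³/s
Panel 2-3: Δb = 1.7 m, d̄ = (1.39+1.34)/2 = 1.365, v̄ = (1.07+1.15)/2 = 1.11 → q = 1.7×1.365×1.11 = 2.576 m³/s
Panel 3-4: Δb = 1.8 m, d̄ = (1.34+0.30)/2 = 0.82, v̄ = (1.15+0.40)/2 = 0.775 → q = 1.8×0.82×0.775 = 1.144 m³/s
Q = Σ q = 6.854 m³/s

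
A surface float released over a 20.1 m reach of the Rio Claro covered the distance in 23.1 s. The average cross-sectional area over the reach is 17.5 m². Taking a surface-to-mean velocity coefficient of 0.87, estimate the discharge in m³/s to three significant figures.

13.2 m³/s

v_surface = L / t̄ = 20.1 / 23.1 = 0.8701 m/s
v_mean = 0.87 × 0.8701 = 0.7570 m/s
Q = A × v_mean = 17.5 × 0.7570 = 13.25 m³/s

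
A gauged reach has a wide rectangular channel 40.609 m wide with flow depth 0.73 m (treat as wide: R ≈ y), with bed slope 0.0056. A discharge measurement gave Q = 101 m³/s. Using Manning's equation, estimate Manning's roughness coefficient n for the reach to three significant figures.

0.0178

A = b·y = 40.609 × 0.73 = 29.64 m²
Wide channel: R ≈ y = 0.73 m
n = (1/Q)·A·R^(2/3)·S^(1/2) = (1/101) × 29.64 × 0.8107 × 0.07483 = 0.01781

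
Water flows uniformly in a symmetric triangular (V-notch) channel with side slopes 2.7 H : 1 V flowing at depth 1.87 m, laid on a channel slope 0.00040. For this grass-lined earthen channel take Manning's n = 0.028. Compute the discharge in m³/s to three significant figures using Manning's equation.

A = z·y² = 2.7×1.87² = 9.442 m²
P = 2y√(1+z²) = 2×1.87×√(1+2.7²) = 10.77 m
R = A/P = 9.442/10.77 = 0.8768 m
Q = (1/n)·A·R^(2/3)·S^(1/2) = (1/0.028) × 9.442 × 0.8768^(2/3) × 0.00040^(1/2) = 6.178 m³/s

6.18 m³/s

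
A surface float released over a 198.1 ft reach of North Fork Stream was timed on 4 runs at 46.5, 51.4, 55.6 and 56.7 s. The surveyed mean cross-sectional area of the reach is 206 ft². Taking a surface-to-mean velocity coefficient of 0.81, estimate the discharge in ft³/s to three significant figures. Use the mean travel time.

629 ft³/s

t̄ = (46.5 + 51.4 + 55.6 + 56.7) / 4 = 52.55 s
v_surface = L / t̄ = 198.1 / 52.55 = 3.770 ft/s
v_mean = 0.81 × 3.770 = 3.053 ft/s
Q = A × v_mean = 206 × 3.053 = 629.0 ft³/s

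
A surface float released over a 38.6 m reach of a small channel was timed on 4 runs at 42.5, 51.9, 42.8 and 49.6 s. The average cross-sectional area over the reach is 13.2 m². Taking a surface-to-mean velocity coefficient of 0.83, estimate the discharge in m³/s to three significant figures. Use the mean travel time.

9.06 m³/s

t̄ = (42.5 + 51.9 + 42.8 + 49.6) / 4 = 46.7 s
v_surface = L / t̄ = 38.6 / 46.7 = 0.8266 m/s
v_mean = 0.83 × 0.8266 = 0.6860 m/s
Q = A × v_mean = 13.2 × 0.6860 = 9.056 m³/s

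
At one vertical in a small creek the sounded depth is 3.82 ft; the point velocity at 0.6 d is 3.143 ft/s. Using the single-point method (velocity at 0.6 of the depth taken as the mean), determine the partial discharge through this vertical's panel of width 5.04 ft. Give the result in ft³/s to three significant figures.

60.5 ft³/s

v̄ = v₀.₆ = 3.143 ft/s
q = v̄ × d × w = 3.143 × 3.82 × 5.04 = 60.51 ft³/s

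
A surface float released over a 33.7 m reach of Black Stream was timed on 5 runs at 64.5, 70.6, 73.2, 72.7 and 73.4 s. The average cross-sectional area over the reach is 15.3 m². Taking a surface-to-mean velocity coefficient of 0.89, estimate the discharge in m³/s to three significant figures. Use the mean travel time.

t̄ = (64.5 + 70.6 + 73.2 + 72.7 + 73.4) / 5 = 70.88 s
v_surface = L / t̄ = 33.7 / 70.88 = 0.4755 m/s
v_mean = 0.89 × 0.4755 = 0.4232 m/s
Q = A × v_mean = 15.3 × 0.4232 = 6.474 m³/s

6.47 m³/s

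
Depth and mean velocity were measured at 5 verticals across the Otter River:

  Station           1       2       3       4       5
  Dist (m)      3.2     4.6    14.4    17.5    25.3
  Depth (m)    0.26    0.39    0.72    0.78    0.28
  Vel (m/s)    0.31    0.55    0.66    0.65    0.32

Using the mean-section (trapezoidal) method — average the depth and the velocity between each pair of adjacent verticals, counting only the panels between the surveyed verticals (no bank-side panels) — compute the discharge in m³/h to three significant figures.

25300 m³/h

Panel 1-2: Δb = 1.4 m, d̄ = (0.26+0.39)/2 = 0.325, v̄ = (0.31+0.55)/2 = 0.43 → q = 1.4×0.325×0.43 = 0.1957 m³/s
Panel 2-3: Δb = 9.8 m, d̄ = (0.39+0.72)/2 = 0.555, v̄ = (0.55+0.66)/2 = 0.605 → q = 9.8×0.555×0.605 = 3.291 m³/s
Panel 3-4: Δb = 3.1 m, d̄ = (0.72+0.78)/2 = 0.75, v̄ = (0.66+0.65)/2 = 0.655 → q = 3.1×0.75×0.655 = 1.523 m³/s
Panel 4-5: Δb = 7.8 m, d̄ = (0.78+0.28)/2 = 0.53, v̄ = (0.65+0.32)/2 = 0.485 → q = 7.8×0.53×0.485 = 2.005 m³/s
Q = Σ q = 7.014 m³/s
= 7.014 × 3600 = 25250 m³/h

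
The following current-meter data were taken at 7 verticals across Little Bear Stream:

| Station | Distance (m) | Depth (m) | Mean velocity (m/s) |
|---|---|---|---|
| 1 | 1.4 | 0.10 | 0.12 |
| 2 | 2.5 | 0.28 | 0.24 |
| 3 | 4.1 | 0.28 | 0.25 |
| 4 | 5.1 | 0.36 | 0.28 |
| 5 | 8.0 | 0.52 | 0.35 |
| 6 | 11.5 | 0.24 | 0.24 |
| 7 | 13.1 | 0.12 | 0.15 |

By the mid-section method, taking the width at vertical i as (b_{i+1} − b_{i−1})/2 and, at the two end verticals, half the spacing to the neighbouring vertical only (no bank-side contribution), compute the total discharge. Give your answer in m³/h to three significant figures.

w_1 = (2.5 − 1.4)/2 = 0.55 m; q_1 = 0.12 × 0.10 × 0.55 = 0.006600 m³/s
w_2 = (4.1 − 1.4)/2 = 1.35 m; q_2 = 0.24 × 0.28 × 1.35 = 0.09072 m³/s
w_3 = (5.1 − 2.5)/2 = 1.3 m; q_3 = 0.25 × 0.28 × 1.3 = 0.09100 m³/s
w_4 = (8.0 − 4.1)/2 = 1.95 m; q_4 = 0.28 × 0.36 × 1.95 = 0.1966 m³/s
w_5 = (11.5 − 5.1)/2 = 3.2 m; q_5 = 0.35 × 0.52 × 3.2 = 0.5824 m³/s
w_6 = (13.1 − 8.0)/2 = 2.55 m; q_6 = 0.24 × 0.24 × 2.55 = 0.1469 m³/s
w_7 = (13.1 − 11.5)/2 = 0.8 m; q_7 = 0.15 × 0.12 × 0.8 = 0.01440 m³/s
Q = Σ qᵢ = 1.129 m³/s
= 1.129 × 3600 = 4063 m³/h

4060 m³/h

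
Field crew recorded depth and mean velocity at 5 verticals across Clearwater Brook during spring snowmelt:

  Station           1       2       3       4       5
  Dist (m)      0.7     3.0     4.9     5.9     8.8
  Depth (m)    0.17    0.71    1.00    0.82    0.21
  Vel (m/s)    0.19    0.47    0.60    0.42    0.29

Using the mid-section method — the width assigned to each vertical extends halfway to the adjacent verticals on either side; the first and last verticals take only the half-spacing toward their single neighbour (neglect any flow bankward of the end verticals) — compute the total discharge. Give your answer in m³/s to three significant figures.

2.37 m³/s

w_1 = (3.0 − 0.7)/2 = 1.15 m; q_1 = 0.19 × 0.17 × 1.15 = 0.03715 m³/s
w_2 = (4.9 − 0.7)/2 = 2.1 m; q_2 = 0.47 × 0.71 × 2.1 = 0.7008 m³/s
w_3 = (5.9 − 3.0)/2 = 1.45 m; q_3 = 0.60 × 1.00 × 1.45 = 0.8700 m³/s
w_4 = (8.8 − 4.9)/2 = 1.95 m; q_4 = 0.42 × 0.82 × 1.95 = 0.6716 m³/s
w_5 = (8.8 − 5.9)/2 = 1.45 m; q_5 = 0.29 × 0.21 × 1.45 = 0.08831 m³/s
Q = Σ qᵢ = 2.368 m³/s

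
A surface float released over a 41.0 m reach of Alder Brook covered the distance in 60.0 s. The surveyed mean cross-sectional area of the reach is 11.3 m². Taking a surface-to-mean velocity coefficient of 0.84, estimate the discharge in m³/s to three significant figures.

v_surface = L / t̄ = 41.0 / 60 = 0.6833 m/s
v_mean = 0.84 × 0.6833 = 0.5740 m/s
Q = A × v_mean = 11.3 × 0.5740 = 6.486 m³/s

6.49 m³/s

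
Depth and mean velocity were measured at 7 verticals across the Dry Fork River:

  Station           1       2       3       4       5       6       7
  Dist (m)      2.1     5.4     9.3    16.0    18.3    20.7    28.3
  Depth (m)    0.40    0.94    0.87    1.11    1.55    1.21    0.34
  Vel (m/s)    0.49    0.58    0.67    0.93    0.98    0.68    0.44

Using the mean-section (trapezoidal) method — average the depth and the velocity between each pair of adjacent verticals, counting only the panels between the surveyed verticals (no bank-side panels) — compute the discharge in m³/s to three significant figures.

17.7 m³/s

Panel 1-2: Δb = 3.3 m, d̄ = (0.40+0.94)/2 = 0.67, v̄ = (0.49+0.58)/2 = 0.535 → q = 3.3×0.67×0.535 = 1.183 m³/s
Panel 2-3: Δb = 3.9 m, d̄ = (0.94+0.87)/2 = 0.905, v̄ = (0.58+0.67)/2 = 0.625 → q = 3.9×0.905×0.625 = 2.206 m³/s
Panel 3-4: Δb = 6.7 m, d̄ = (0.87+1.11)/2 = 0.99, v̄ = (0.67+0.93)/2 = 0.8 → q = 6.7×0.99×0.8 = 5.306 m³/s
Panel 4-5: Δb = 2.3 m, d̄ = (1.11+1.55)/2 = 1.33, v̄ = (0.93+0.98)/2 = 0.955 → q = 2.3×1.33×0.955 = 2.921 m³/s
Panel 5-6: Δb = 2.4 m, d̄ = (1.55+1.21)/2 = 1.38, v̄ = (0.98+0.68)/2 = 0.83 → q = 2.4×1.38×0.83 = 2.749 m³/s
Panel 6-7: Δb = 7.6 m, d̄ = (1.21+0.34)/2 = 0.775, v̄ = (0.68+0.44)/2 = 0.56 → q = 7.6×0.775×0.56 = 3.298 m³/s
Q = Σ q = 17.66 m³/s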